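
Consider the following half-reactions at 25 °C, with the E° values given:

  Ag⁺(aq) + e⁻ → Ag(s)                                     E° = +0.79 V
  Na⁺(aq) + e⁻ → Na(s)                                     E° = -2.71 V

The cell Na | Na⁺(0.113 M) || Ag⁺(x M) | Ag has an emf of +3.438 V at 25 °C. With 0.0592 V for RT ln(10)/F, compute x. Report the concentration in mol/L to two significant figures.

Ag⁺/Ag is the cathode, Na⁺/Na the anode: E°cell = +3.50 V, n = 1.
Overall reaction: Ag⁺(aq) + Na(s) → Ag(s) + Na⁺(aq); Q = [Na⁺]^1/[Ag⁺]^1.
From E = E° − (0.0592/n) log Q: log Q = (E° − E)·n/0.0592 = (+3.50 − (+3.438))·1/0.0592 = 1.0473.
So 1·log[Ag⁺] = 1·log(0.113) − log Q = -0.9469 − (1.0473) = -1.9942; [Ag⁺] = 10^(-1.9942) ≈ 0.010 M.

0.010 M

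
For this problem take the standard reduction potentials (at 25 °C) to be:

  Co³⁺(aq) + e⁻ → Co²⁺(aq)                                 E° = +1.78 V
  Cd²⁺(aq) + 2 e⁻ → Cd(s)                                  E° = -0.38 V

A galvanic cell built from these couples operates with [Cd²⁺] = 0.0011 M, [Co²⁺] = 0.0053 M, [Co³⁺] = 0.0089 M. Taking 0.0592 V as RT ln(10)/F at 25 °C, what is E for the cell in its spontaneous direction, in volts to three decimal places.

Co³⁺/Co²⁺ is the cathode (higher E°), Cd²⁺/Cd the anode: E°cell = +1.78 − (-0.38) = +2.16 V, n = 2.
Overall: 2 Co³⁺(aq) + Cd(s) → 2 Co²⁺(aq) + Cd²⁺(aq)
Q = [Co²⁺]^2·[Cd²⁺] / ([Co³⁺]^2); log Q = -3.409.
E = E° − (0.0592/n) log Q = +2.16 − (0.0592/2)(-3.409) = +2.261 V.

+2.261 V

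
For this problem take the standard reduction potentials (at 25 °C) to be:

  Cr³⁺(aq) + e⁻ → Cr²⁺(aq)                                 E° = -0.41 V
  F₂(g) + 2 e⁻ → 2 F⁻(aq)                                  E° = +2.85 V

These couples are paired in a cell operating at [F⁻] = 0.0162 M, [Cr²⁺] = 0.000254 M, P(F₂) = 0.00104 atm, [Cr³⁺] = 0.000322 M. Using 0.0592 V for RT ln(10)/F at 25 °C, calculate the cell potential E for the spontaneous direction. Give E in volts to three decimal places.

+3.272 V

F₂/F⁻ is the cathode (higher E°), Cr³⁺/Cr²⁺ the anode: E°cell = +2.85 − (-0.41) = +3.26 V, n = 2.
Overall: F₂(g) + 2 Cr²⁺(aq) → 2 F⁻(aq) + 2 Cr³⁺(aq)
Q = [F⁻]^2·[Cr³⁺]^2 / (P(F₂)·[Cr²⁺]^2); log Q = -0.392.
E = E° − (0.0592/n) log Q = +3.26 − (0.0592/2)(-0.392) = +3.272 V.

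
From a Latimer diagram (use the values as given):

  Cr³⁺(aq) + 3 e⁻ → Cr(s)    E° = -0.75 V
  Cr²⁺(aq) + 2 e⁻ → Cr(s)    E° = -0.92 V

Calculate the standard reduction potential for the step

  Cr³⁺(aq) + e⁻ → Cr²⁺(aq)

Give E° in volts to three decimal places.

Sequential free energies add, so n₃E°₃ = n₁E°₁ + n₂E°₂.
With n₃ = 3, and the known step contributing 2×(-0.92) V, the unknown satisfies 1·E° = 3×(-0.75) − 2×(-0.92) = -0.410.
E° = -0.410 / 1 = -0.410 V.

-0.410 V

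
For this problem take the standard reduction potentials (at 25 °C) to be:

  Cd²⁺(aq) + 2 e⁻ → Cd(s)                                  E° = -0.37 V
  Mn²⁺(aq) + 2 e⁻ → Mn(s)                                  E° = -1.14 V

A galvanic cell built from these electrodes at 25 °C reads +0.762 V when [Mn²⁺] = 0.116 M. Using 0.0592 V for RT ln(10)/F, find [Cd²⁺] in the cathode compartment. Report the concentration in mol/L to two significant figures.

Cd²⁺/Cd is the cathode, Mn²⁺/Mn the anode: E°cell = +0.77 V, n = 2.
Overall reaction: Cd²⁺(aq) + Mn(s) → Cd(s) + Mn²⁺(aq); Q = [Mn²⁺]^1/[Cd²⁺]^1.
From E = E° − (0.0592/n) log Q: log Q = (E° − E)·n/0.0592 = (+0.77 − (+0.762))·2/0.0592 = 0.2703.
So 1·log[Cd²⁺] = 1·log(0.116) − log Q = -0.9355 − (0.2703) = -1.2058; [Cd²⁺] = 10^(-1.2058) ≈ 0.062 M.

0.062 M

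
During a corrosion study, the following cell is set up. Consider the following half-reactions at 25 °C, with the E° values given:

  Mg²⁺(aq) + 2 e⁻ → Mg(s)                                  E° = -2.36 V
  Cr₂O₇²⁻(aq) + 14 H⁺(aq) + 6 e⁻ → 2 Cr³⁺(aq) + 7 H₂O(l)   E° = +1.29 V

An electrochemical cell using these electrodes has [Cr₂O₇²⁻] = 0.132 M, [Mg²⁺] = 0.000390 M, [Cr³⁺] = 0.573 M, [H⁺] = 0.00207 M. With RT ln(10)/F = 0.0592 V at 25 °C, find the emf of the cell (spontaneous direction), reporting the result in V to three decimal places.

+3.376 V

Cr₂O₇²⁻/Cr³⁺ is the cathode (higher E°), Mg²⁺/Mg the anode: E°cell = +1.29 − (-2.36) = +3.65 V, n = 6.
Overall: Cr₂O₇²⁻(aq) + 14 H⁺(aq) + 3 Mg(s) → 2 Cr³⁺(aq) + 7 H₂O(l) + 3 Mg²⁺(aq)
Q = [Cr³⁺]^2·[Mg²⁺]^3 / ([Cr₂O₇²⁻]·[H⁺]^14); log Q = 27.745.
E = E° − (0.0592/n) log Q = +3.65 − (0.0592/6)(27.745) = +3.376 V.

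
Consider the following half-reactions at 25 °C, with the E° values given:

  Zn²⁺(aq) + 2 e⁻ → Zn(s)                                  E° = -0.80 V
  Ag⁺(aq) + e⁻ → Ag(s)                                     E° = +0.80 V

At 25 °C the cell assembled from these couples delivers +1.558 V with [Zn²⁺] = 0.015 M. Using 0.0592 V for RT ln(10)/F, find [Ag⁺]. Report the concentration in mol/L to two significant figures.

0.024 M

Ag⁺/Ag is the cathode, Zn²⁺/Zn the anode: E°cell = +1.60 V, n = 2.
Overall reaction: 2 Ag⁺(aq) + Zn(s) → 2 Ag(s) + Zn²⁺(aq); Q = [Zn²⁺]^1/[Ag⁺]^2.
From E = E° − (0.0592/n) log Q: log Q = (E° − E)·n/0.0592 = (+1.60 − (+1.558))·2/0.0592 = 1.4189.
So 2·log[Ag⁺] = 1·log(0.015) − log Q = -1.8239 − (1.4189) = -3.2428; log[Ag⁺] = -3.2428 / 2 = -1.6214; [Ag⁺] = 10^(-1.6214) ≈ 0.024 M.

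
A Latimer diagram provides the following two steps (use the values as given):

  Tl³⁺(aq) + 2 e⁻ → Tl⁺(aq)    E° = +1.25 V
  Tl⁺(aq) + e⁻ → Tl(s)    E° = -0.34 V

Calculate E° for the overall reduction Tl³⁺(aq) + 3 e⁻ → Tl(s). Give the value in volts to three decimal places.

+0.720 V

Adding the free-energy changes (−nFE°) of the two steps gives −n₃FE°₃ = −n₁FE°₁ − n₂FE°₂.
E°₃ = (2×+1.25 + 1×-0.34) / 3 = (+2.160) / 3 = +0.720 V.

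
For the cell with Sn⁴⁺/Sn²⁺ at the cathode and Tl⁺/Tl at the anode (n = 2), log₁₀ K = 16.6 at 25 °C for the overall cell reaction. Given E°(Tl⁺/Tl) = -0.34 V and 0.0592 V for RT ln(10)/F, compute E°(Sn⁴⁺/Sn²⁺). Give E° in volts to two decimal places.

E°cell = (0.0592/n)·log K = (0.0592/2)(16.6) = +0.491 V.
Since Sn⁴⁺/Sn²⁺ is the cathode and Tl⁺/Tl the anode, E°cell = E°(Sn⁴⁺/Sn²⁺) − E°(Tl⁺/Tl).
So E°(Sn⁴⁺/Sn²⁺) = E°cell + E°(Tl⁺/Tl) = +0.491 + (-0.34) = +0.15 V.

+0.15 V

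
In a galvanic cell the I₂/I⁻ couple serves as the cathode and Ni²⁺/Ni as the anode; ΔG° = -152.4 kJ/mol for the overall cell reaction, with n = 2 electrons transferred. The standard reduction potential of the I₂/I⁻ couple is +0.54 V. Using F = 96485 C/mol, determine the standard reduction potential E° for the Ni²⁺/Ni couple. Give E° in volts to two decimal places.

-0.25 V

E°cell = −ΔG°/(nF) = −(-152.4×10³)/((2)(96485)) = +0.790 V.
Since I₂/I⁻ is the cathode and Ni²⁺/Ni the anode, E°cell = E°(I₂/I⁻) − E°(Ni²⁺/Ni).
So E°(Ni²⁺/Ni) = E°(I₂/I⁻) − E°cell = (+0.54) − (+0.790) = -0.25 V.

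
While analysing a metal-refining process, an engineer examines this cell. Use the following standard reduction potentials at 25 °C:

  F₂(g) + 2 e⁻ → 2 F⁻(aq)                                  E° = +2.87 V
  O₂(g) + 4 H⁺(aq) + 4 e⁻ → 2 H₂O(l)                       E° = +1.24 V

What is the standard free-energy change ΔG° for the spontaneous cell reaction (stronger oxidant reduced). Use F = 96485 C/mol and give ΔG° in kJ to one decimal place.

-629.1 kJ

F₂/F⁻ (E° = +2.87 V) is the cathode; O₂/H₂O (E° = +1.24 V) is the anode, so E°cell = +1.63 V.
Balancing electrons gives n = 4 (lcm of 2 and 4).
ΔG° = −nFE° = −(4)(96485)(+1.63) = -629,082 J = -629.1 kJ.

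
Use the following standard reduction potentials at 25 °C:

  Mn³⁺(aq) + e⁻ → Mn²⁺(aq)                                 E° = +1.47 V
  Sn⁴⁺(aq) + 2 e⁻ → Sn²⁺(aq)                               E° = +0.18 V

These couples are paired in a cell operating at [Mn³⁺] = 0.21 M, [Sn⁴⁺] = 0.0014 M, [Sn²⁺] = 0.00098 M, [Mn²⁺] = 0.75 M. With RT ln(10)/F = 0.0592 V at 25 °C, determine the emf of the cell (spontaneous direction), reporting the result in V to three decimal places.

+1.253 V

Mn³⁺/Mn²⁺ is the cathode (higher E°), Sn⁴⁺/Sn²⁺ the anode: E°cell = +1.47 − (+0.18) = +1.29 V, n = 2.
Overall: 2 Mn³⁺(aq) + Sn²⁺(aq) → 2 Mn²⁺(aq) + Sn⁴⁺(aq)
Q = [Mn²⁺]^2·[Sn⁴⁺] / ([Mn³⁺]^2·[Sn²⁺]); log Q = 1.261.
E = E° − (0.0592/n) log Q = +1.29 − (0.0592/2)(1.261) = +1.253 V.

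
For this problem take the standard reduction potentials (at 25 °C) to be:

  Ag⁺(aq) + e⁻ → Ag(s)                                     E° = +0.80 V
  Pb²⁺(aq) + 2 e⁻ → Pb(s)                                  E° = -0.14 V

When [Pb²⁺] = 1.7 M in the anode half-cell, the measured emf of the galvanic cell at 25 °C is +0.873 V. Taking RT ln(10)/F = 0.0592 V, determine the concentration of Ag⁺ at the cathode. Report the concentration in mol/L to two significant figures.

0.096 M

Ag⁺/Ag is the cathode, Pb²⁺/Pb the anode: E°cell = +0.94 V, n = 2.
Overall reaction: 2 Ag⁺(aq) + Pb(s) → 2 Ag(s) + Pb²⁺(aq); Q = [Pb²⁺]^1/[Ag⁺]^2.
From E = E° − (0.0592/n) log Q: log Q = (E° − E)·n/0.0592 = (+0.94 − (+0.873))·2/0.0592 = 2.2635.
So 2·log[Ag⁺] = 1·log(1.7) − log Q = 0.2304 − (2.2635) = -2.0331; log[Ag⁺] = -2.0331 / 2 = -1.0166; [Ag⁺] = 10^(-1.0166) ≈ 0.096 M.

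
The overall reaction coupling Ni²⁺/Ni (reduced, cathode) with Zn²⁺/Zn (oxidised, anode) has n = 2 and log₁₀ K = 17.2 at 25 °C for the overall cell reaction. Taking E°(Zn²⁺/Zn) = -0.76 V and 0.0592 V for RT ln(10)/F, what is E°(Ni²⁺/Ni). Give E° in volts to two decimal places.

E°cell = (0.0592/n)·log K = (0.0592/2)(17.2) = +0.509 V.
Since Ni²⁺/Ni is the cathode and Zn²⁺/Zn the anode, E°cell = E°(Ni²⁺/Ni) − E°(Zn²⁺/Zn).
So E°(Ni²⁺/Ni) = E°cell + E°(Zn²⁺/Zn) = +0.509 + (-0.76) = -0.25 V.

-0.25 V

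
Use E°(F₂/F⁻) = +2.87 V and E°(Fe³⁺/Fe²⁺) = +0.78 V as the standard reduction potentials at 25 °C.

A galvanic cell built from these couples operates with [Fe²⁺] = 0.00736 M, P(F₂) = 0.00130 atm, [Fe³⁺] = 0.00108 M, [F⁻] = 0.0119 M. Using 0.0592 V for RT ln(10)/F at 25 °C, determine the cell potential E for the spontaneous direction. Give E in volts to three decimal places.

+2.168 V

F₂/F⁻ is the cathode (higher E°), Fe³⁺/Fe²⁺ the anode: E°cell = +2.87 − (+0.78) = +2.09 V, n = 2.
Overall: F₂(g) + 2 Fe²⁺(aq) → 2 F⁻(aq) + 2 Fe³⁺(aq)
Q = [F⁻]^2·[Fe³⁺]^2 / (P(F₂)·[Fe²⁺]^2); log Q = -2.630.
E = E° − (0.0592/n) log Q = +2.09 − (0.0592/2)(-2.630) = +2.168 V.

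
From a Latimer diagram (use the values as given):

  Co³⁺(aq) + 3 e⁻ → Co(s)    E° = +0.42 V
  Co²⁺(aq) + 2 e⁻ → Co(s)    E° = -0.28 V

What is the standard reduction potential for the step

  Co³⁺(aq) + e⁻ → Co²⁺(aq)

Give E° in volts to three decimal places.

+1.820 V

Sequential free energies add, so n₃E°₃ = n₁E°₁ + n₂E°₂.
With n₃ = 3, and the known step contributing 2×(-0.28) V, the unknown satisfies 1·E° = 3×(+0.42) − 2×(-0.28) = +1.820.
E° = +1.820 / 1 = +1.820 V.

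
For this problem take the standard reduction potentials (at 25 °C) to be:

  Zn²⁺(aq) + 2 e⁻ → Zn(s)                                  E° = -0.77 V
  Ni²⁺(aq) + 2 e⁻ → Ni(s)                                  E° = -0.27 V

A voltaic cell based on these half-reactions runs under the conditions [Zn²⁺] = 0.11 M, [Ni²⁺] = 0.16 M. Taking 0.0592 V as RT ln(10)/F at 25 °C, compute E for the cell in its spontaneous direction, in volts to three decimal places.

Ni²⁺/Ni is the cathode (higher E°), Zn²⁺/Zn the anode: E°cell = -0.27 − (-0.77) = +0.50 V, n = 2.
Overall: Ni²⁺(aq) + Zn(s) → Ni(s) + Zn²⁺(aq)
Q = [Zn²⁺] / ([Ni²⁺]); log Q = -0.163.
E = E° − (0.0592/n) log Q = +0.50 − (0.0592/2)(-0.163) = +0.505 V.

+0.505 V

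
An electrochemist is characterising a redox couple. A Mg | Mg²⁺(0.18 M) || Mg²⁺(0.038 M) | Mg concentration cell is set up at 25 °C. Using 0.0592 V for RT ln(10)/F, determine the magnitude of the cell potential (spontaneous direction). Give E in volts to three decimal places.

+0.020 V

For a concentration cell E°cell = 0. The 0.18 M side is the cathode (reduction is favoured where [Mg²⁺] is higher).
With n = 2, E = −(0.0592/2) log([Mg²⁺]ₐₙ/[Mg²⁺]꜀ₐₜ) = −(0.0592/2) log(0.038/0.18) = −(0.0592/2)(-0.675) = +0.020 V.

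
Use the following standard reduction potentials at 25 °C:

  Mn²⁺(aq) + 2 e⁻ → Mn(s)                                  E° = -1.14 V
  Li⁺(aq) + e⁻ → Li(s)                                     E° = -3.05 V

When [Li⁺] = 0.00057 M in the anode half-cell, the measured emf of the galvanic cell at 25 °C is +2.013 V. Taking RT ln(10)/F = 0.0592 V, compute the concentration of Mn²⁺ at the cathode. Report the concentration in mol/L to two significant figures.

Mn²⁺/Mn is the cathode, Li⁺/Li the anode: E°cell = +1.91 V, n = 2.
Overall reaction: Mn²⁺(aq) + 2 Li(s) → Mn(s) + 2 Li⁺(aq); Q = [Li⁺]^2/[Mn²⁺]^1.
From E = E° − (0.0592/n) log Q: log Q = (E° − E)·n/0.0592 = (+1.91 − (+2.013))·2/0.0592 = -3.4797.
So 1·log[Mn²⁺] = 2·log(0.00057) − log Q = -6.4883 − (-3.4797) = -3.0086; [Mn²⁺] = 10^(-3.0086) ≈ 0.00098 M.

0.00098 M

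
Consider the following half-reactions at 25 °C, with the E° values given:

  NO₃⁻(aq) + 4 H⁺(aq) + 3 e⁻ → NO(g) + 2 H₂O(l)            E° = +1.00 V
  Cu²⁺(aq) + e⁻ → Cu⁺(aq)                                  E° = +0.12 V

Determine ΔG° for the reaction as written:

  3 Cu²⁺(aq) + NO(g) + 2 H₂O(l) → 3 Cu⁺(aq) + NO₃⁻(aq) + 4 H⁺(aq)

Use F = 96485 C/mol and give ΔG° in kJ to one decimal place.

As written, Cu²⁺/Cu⁺ is reduced (cathode) and NO₃⁻/NO is oxidised (anode), so E°cell = (+0.12) − (+1.00) = -0.88 V.
Balancing electrons gives n = 3.
ΔG° = −nFE° = −(3)(96485)(-0.88) = 254,720 J = +254.7 kJ.

+254.7 kJ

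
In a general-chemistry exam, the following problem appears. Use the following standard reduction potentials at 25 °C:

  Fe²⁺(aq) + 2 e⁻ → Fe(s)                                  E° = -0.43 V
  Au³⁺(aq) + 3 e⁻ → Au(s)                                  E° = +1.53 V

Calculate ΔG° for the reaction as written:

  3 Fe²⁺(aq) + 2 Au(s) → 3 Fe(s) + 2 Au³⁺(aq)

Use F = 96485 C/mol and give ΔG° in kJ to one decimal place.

As written, Fe²⁺/Fe is reduced (cathode) and Au³⁺/Au is oxidised (anode), so E°cell = (-0.43) − (+1.53) = -1.96 V.
Balancing electrons gives n = 6.
ΔG° = −nFE° = −(6)(96485)(-1.96) = 1,134,664 J = +1134.7 kJ.

+1134.7 kJ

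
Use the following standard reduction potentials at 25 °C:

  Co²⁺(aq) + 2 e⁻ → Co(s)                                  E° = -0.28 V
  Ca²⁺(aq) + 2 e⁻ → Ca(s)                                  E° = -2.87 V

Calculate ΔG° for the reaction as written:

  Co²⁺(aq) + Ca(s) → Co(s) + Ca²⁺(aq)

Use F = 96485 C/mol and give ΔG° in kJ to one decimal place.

-499.8 kJ

As written, Co²⁺/Co is reduced (cathode) and Ca²⁺/Ca is oxidised (anode), so E°cell = (-0.28) − (-2.87) = +2.59 V.
Balancing electrons gives n = 2.
ΔG° = −nFE° = −(2)(96485)(+2.59) = -499,792 J = -499.8 kJ.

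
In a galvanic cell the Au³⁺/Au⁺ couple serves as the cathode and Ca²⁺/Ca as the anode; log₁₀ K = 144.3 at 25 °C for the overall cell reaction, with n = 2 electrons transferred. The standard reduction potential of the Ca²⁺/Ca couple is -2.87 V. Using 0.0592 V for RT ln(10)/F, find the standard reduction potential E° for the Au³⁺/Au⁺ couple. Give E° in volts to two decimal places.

+1.40 V

E°cell = (0.0592/n)·log K = (0.0592/2)(144.3) = +4.271 V.
Since Au³⁺/Au⁺ is the cathode and Ca²⁺/Ca the anode, E°cell = E°(Au³⁺/Au⁺) − E°(Ca²⁺/Ca).
So E°(Au³⁺/Au⁺) = E°cell + E°(Ca²⁺/Ca) = +4.271 + (-2.87) = +1.40 V.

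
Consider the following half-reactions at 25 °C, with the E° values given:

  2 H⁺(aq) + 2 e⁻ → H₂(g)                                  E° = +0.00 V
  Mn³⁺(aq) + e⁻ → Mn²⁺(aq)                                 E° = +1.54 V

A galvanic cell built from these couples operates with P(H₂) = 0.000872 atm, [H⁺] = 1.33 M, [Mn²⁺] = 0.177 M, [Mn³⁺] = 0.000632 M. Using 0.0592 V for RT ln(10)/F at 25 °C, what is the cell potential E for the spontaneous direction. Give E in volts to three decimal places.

+1.297 V

Mn³⁺/Mn²⁺ is the cathode (higher E°), H⁺/H₂ the anode: E°cell = +1.54 − (+0.00) = +1.54 V, n = 2.
Overall: 2 Mn³⁺(aq) + H₂(g) → 2 Mn²⁺(aq) + 2 H⁺(aq)
Q = [Mn²⁺]^2·[H⁺]^2 / ([Mn³⁺]^2·P(H₂)); log Q = 8.202.
E = E° − (0.0592/n) log Q = +1.54 − (0.0592/2)(8.202) = +1.297 V.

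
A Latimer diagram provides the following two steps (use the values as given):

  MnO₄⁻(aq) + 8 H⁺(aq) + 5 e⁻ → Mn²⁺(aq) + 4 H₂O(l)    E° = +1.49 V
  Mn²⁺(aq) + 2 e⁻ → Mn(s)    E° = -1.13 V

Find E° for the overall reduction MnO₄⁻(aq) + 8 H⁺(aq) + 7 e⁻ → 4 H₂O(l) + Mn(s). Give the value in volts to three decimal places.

+0.741 V

Adding the free-energy changes (−nFE°) of the two steps gives −n₃FE°₃ = −n₁FE°₁ − n₂FE°₂.
E°₃ = (5×+1.49 + 2×-1.13) / 7 = (+5.190) / 7 = +0.741 V.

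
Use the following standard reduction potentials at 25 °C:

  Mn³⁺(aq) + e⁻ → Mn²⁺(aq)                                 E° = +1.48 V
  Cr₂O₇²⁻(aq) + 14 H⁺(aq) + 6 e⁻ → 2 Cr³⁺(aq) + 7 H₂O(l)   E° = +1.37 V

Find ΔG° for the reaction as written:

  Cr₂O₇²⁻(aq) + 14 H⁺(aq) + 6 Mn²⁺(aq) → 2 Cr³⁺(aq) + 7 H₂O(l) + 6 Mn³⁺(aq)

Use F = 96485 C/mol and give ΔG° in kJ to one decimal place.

As written, Cr₂O₇²⁻/Cr³⁺ is reduced (cathode) and Mn³⁺/Mn²⁺ is oxidised (anode), so E°cell = (+1.37) − (+1.48) = -0.11 V.
Balancing electrons gives n = 6.
ΔG° = −nFE° = −(6)(96485)(-0.11) = 63,680 J = +63.7 kJ.

+63.7 kJ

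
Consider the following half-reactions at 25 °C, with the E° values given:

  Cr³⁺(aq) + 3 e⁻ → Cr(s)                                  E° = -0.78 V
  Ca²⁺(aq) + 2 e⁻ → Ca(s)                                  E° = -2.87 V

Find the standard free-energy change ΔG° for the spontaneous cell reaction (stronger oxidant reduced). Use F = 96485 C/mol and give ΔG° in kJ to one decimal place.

Cr³⁺/Cr (E° = -0.78 V) is the cathode; Ca²⁺/Ca (E° = -2.87 V) is the anode, so E°cell = +2.09 V.
Balancing electrons gives n = 6 (lcm of 3 and 2).
ΔG° = −nFE° = −(6)(96485)(+2.09) = -1,209,922 J = -1209.9 kJ.

-1209.9 kJ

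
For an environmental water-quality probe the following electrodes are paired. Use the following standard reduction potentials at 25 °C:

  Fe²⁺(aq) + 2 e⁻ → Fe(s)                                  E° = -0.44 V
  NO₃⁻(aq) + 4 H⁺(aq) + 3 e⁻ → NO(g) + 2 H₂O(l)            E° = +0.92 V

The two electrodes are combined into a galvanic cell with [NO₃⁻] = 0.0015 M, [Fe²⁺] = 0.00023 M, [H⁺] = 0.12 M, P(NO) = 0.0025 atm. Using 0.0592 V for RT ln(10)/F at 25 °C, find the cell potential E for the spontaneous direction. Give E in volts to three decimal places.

+1.391 V

NO₃⁻/NO is the cathode (higher E°), Fe²⁺/Fe the anode: E°cell = +0.92 − (-0.44) = +1.36 V, n = 6.
Overall: 2 NO₃⁻(aq) + 8 H⁺(aq) + 3 Fe(s) → 2 NO(g) + 4 H₂O(l) + 3 Fe²⁺(aq)
Q = P(NO)^2·[Fe²⁺]^3 / ([NO₃⁻]^2·[H⁺]^8); log Q = -3.105.
E = E° − (0.0592/n) log Q = +1.36 − (0.0592/6)(-3.105) = +1.391 V.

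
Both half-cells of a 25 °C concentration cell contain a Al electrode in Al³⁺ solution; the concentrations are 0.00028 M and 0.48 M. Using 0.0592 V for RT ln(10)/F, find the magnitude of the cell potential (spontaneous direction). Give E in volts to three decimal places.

+0.064 V

For a concentration cell E°cell = 0. The 0.48 M side is the cathode (reduction is favoured where [Al³⁺] is higher).
With n = 3, E = −(0.0592/3) log([Al³⁺]ₐₙ/[Al³⁺]꜀ₐₜ) = −(0.0592/3) log(0.00028/0.48) = −(0.0592/3)(-3.234) = +0.064 V.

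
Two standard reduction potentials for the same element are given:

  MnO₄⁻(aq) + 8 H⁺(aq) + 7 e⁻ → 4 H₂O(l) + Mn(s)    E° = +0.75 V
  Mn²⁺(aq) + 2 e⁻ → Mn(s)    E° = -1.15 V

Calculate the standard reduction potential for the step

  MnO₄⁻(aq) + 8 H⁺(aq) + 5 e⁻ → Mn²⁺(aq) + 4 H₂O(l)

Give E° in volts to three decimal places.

+1.510 V

Sequential free energies add, so n₃E°₃ = n₁E°₁ + n₂E°₂.
With n₃ = 7, and the known step contributing 2×(-1.15) V, the unknown satisfies 5·E° = 7×(+0.75) − 2×(-1.15) = +7.550.
E° = +7.550 / 5 = +1.510 V.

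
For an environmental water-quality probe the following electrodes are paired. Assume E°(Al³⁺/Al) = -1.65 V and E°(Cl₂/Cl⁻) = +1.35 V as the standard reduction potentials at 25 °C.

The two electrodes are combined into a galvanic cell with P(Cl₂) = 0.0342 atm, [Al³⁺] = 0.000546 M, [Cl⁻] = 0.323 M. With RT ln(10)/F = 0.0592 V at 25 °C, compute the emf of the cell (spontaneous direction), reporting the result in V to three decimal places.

+3.050 V

Cl₂/Cl⁻ is the cathode (higher E°), Al³⁺/Al the anode: E°cell = +1.35 − (-1.65) = +3.00 V, n = 6.
Overall: 3 Cl₂(g) + 2 Al(s) → 6 Cl⁻(aq) + 2 Al³⁺(aq)
Q = [Cl⁻]^6·[Al³⁺]^2 / (P(Cl₂)^3); log Q = -5.072.
E = E° − (0.0592/n) log Q = +3.00 − (0.0592/6)(-5.072) = +3.050 V.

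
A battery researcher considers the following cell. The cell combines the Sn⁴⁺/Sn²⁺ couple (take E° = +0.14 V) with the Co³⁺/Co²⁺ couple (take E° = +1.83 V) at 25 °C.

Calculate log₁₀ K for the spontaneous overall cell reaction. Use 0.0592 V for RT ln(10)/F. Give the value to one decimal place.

57.1

Cathode: Co³⁺/Co²⁺; anode: Sn⁴⁺/Sn²⁺. E°cell = +1.69 V, n = 2.
log K = nE°cell / 0.0592 = (2)(+1.69) / 0.0592 = 57.1.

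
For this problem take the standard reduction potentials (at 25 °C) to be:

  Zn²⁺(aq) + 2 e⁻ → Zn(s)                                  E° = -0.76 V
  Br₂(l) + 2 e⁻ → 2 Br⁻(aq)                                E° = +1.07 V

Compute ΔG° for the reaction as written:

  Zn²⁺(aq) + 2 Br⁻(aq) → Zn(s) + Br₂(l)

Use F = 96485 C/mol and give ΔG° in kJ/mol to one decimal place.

As written, Zn²⁺/Zn is reduced (cathode) and Br₂/Br⁻ is oxidised (anode), so E°cell = (-0.76) − (+1.07) = -1.83 V.
Balancing electrons gives n = 2.
ΔG° = −nFE° = −(2)(96485)(-1.83) = 353,135 J = +353.1 kJ/mol.

+353.1 kJ/mol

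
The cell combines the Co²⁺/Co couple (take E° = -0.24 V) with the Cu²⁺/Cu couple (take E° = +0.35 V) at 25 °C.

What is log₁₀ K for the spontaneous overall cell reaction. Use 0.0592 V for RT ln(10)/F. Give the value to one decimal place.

19.9

Cathode: Cu²⁺/Cu; anode: Co²⁺/Co. E°cell = +0.59 V, n = 2.
log K = nE°cell / 0.0592 = (2)(+0.59) / 0.0592 = 19.9.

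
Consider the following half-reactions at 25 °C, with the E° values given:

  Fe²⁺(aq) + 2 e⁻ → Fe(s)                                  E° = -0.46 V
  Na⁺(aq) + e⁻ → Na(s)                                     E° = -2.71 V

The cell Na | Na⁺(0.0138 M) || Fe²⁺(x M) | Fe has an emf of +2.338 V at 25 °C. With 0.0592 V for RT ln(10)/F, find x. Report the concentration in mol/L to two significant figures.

0.18 M

Fe²⁺/Fe is the cathode, Na⁺/Na the anode: E°cell = +2.25 V, n = 2.
Overall reaction: Fe²⁺(aq) + 2 Na(s) → Fe(s) + 2 Na⁺(aq); Q = [Na⁺]^2/[Fe²⁺]^1.
From E = E° − (0.0592/n) log Q: log Q = (E° − E)·n/0.0592 = (+2.25 − (+2.338))·2/0.0592 = -2.9730.
So 1·log[Fe²⁺] = 2·log(0.0138) − log Q = -3.7202 − (-2.9730) = -0.7472; [Fe²⁺] = 10^(-0.7472) ≈ 0.18 M.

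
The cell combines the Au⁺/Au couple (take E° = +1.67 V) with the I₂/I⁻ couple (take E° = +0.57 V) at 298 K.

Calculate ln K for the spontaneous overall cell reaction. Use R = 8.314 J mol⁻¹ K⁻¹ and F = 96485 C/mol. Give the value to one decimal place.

85.7

Cathode: Au⁺/Au; anode: I₂/I⁻. E°cell = (+1.67) − (+0.57) = +1.10 V, with n = 2.
ΔG° = −nFE° = −RT ln K, so ln K = nFE°/(RT) = (2)(96485)(+1.10) / ((8.314)(298)) = 85.675.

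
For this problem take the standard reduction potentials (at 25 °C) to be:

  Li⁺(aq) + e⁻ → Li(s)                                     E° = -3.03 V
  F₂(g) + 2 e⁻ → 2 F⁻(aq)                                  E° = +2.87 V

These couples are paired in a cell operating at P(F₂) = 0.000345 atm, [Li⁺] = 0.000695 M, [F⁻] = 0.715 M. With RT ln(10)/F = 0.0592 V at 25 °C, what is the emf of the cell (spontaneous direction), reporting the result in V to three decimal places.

+5.993 V

F₂/F⁻ is the cathode (higher E°), Li⁺/Li the anode: E°cell = +2.87 − (-3.03) = +5.90 V, n = 2.
Overall: F₂(g) + 2 Li(s) → 2 F⁻(aq) + 2 Li⁺(aq)
Q = [F⁻]^2·[Li⁺]^2 / (P(F₂)); log Q = -3.145.
E = E° − (0.0592/n) log Q = +5.90 − (0.0592/2)(-3.145) = +5.993 V.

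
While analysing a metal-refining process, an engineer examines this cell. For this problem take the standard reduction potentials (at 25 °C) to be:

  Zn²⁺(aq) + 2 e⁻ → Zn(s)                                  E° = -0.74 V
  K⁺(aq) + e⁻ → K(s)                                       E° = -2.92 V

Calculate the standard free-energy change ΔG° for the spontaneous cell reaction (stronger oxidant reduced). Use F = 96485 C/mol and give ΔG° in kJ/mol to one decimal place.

Zn²⁺/Zn (E° = -0.74 V) is the cathode; K⁺/K (E° = -2.92 V) is the anode, so E°cell = +2.18 V.
Balancing electrons gives n = 2 (lcm of 2 and 1).
ΔG° = −nFE° = −(2)(96485)(+2.18) = -420,675 J = -420.7 kJ/mol.

-420.7 kJ/mol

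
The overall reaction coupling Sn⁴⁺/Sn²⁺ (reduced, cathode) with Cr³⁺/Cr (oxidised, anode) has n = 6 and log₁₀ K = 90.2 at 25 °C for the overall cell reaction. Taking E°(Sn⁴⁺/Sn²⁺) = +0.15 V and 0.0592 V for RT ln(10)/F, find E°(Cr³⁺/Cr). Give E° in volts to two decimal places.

-0.74 V

E°cell = (0.0592/n)·log K = (0.0592/6)(90.2) = +0.890 V.
Since Sn⁴⁺/Sn²⁺ is the cathode and Cr³⁺/Cr the anode, E°cell = E°(Sn⁴⁺/Sn²⁺) − E°(Cr³⁺/Cr).
So E°(Cr³⁺/Cr) = E°(Sn⁴⁺/Sn²⁺) − E°cell = (+0.15) − (+0.890) = -0.74 V.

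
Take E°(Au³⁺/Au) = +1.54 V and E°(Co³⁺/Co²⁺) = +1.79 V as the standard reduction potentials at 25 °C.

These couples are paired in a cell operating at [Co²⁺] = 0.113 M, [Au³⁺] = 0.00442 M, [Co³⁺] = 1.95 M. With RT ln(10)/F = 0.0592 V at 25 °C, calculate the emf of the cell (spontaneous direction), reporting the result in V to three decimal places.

Co³⁺/Co²⁺ is the cathode (higher E°), Au³⁺/Au the anode: E°cell = +1.79 − (+1.54) = +0.25 V, n = 3.
Overall: 3 Co³⁺(aq) + Au(s) → 3 Co²⁺(aq) + Au³⁺(aq)
Q = [Co²⁺]^3·[Au³⁺] / ([Co³⁺]^3); log Q = -6.065.
E = E° − (0.0592/n) log Q = +0.25 − (0.0592/3)(-6.065) = +0.370 V.

+0.370 V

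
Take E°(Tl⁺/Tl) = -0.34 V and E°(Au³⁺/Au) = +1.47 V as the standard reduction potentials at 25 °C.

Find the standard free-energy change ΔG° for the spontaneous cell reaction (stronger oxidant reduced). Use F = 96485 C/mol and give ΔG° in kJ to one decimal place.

-523.9 kJ

Au³⁺/Au (E° = +1.47 V) is the cathode; Tl⁺/Tl (E° = -0.34 V) is the anode, so E°cell = +1.81 V.
Balancing electrons gives n = 3 (lcm of 3 and 1).
ΔG° = −nFE° = −(3)(96485)(+1.81) = -523,914 J = -523.9 kJ.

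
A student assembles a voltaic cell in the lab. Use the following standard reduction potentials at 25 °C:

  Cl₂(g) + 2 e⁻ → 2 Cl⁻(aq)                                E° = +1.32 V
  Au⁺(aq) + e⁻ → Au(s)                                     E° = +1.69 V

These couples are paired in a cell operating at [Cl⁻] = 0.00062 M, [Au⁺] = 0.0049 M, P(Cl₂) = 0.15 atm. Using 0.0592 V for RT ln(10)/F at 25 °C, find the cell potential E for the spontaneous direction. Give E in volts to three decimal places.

+0.068 V

Au⁺/Au is the cathode (higher E°), Cl₂/Cl⁻ the anode: E°cell = +1.69 − (+1.32) = +0.37 V, n = 2.
Overall: 2 Au⁺(aq) + 2 Cl⁻(aq) → 2 Au(s) + Cl₂(g)
Q = P(Cl₂) / ([Au⁺]^2·[Cl⁻]^2); log Q = 10.211.
E = E° − (0.0592/n) log Q = +0.37 − (0.0592/2)(10.211) = +0.068 V.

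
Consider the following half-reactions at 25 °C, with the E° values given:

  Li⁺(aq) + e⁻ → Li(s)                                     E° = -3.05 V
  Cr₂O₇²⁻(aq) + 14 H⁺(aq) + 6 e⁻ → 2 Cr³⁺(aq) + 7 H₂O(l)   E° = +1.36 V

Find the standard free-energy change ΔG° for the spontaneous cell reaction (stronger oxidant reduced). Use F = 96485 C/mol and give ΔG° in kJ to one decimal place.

Cr₂O₇²⁻/Cr³⁺ (E° = +1.36 V) is the cathode; Li⁺/Li (E° = -3.05 V) is the anode, so E°cell = +4.41 V.
Balancing electrons gives n = 6 (lcm of 6 and 1).
ΔG° = −nFE° = −(6)(96485)(+4.41) = -2,552,993 J = -2553.0 kJ.

-2553.0 kJ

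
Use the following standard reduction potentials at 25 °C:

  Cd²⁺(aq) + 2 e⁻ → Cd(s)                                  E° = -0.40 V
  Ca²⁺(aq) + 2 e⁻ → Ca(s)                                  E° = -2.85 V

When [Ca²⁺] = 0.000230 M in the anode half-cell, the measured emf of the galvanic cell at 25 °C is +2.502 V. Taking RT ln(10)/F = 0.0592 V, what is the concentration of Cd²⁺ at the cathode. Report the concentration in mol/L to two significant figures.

Cd²⁺/Cd is the cathode, Ca²⁺/Ca the anode: E°cell = +2.45 V, n = 2.
Overall reaction: Cd²⁺(aq) + Ca(s) → Cd(s) + Ca²⁺(aq); Q = [Ca²⁺]^1/[Cd²⁺]^1.
From E = E° − (0.0592/n) log Q: log Q = (E° − E)·n/0.0592 = (+2.45 − (+2.502))·2/0.0592 = -1.7568.
So 1·log[Cd²⁺] = 1·log(0.00023) − log Q = -3.6383 − (-1.7568) = -1.8815; [Cd²⁺] = 10^(-1.8815) ≈ 0.013 M.

0.013 M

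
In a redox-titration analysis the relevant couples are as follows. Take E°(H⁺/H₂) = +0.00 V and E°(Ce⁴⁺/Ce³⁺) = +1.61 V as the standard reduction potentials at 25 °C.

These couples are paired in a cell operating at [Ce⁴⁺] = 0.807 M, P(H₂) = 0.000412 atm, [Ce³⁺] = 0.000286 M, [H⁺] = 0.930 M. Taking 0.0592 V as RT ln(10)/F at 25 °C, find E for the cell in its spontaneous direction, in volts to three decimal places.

Ce⁴⁺/Ce³⁺ is the cathode (higher E°), H⁺/H₂ the anode: E°cell = +1.61 − (+0.00) = +1.61 V, n = 2.
Overall: 2 Ce⁴⁺(aq) + H₂(g) → 2 Ce³⁺(aq) + 2 H⁺(aq)
Q = [Ce³⁺]^2·[H⁺]^2 / ([Ce⁴⁺]^2·P(H₂)); log Q = -3.579.
E = E° − (0.0592/n) log Q = +1.61 − (0.0592/2)(-3.579) = +1.716 V.

+1.716 V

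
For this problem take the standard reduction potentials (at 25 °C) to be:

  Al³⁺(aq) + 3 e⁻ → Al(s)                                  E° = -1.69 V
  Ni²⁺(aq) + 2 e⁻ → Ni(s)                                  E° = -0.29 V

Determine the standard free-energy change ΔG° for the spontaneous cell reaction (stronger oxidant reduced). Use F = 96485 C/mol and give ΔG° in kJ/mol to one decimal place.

-810.5 kJ/mol

Ni²⁺/Ni (E° = -0.29 V) is the cathode; Al³⁺/Al (E° = -1.69 V) is the anode, so E°cell = +1.40 V.
Balancing electrons gives n = 6 (lcm of 2 and 3).
ΔG° = −nFE° = −(6)(96485)(+1.40) = -810,474 J = -810.5 kJ/mol.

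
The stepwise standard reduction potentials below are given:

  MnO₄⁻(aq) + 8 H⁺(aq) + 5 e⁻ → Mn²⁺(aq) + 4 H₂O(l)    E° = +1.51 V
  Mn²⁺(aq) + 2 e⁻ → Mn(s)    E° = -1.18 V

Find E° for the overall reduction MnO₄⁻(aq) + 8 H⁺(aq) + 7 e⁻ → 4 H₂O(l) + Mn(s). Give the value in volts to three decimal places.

+0.741 V

Adding the free-energy changes (−nFE°) of the two steps gives −n₃FE°₃ = −n₁FE°₁ − n₂FE°₂.
E°₃ = (5×+1.51 + 2×-1.18) / 7 = (+5.190) / 7 = +0.741 V.
Simply averaging or adding the two E° values would be wrong; the electron-weighted sum is required.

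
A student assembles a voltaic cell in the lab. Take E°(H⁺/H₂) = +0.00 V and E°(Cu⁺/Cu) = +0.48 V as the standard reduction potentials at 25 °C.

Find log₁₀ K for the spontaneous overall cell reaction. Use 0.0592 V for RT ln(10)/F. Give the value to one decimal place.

Cathode: Cu⁺/Cu; anode: H⁺/H₂. E°cell = +0.48 V, n = 2.
log K = nE°cell / 0.0592 = (2)(+0.48) / 0.0592 = 16.2.

16.2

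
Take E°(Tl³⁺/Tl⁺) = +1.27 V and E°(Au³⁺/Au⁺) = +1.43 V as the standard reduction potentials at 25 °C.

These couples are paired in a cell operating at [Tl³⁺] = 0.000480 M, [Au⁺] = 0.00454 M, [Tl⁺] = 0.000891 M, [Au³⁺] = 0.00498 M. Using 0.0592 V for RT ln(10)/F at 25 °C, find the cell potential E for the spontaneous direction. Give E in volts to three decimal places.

Au³⁺/Au⁺ is the cathode (higher E°), Tl³⁺/Tl⁺ the anode: E°cell = +1.43 − (+1.27) = +0.16 V, n = 2.
Overall: Au³⁺(aq) + Tl⁺(aq) → Au⁺(aq) + Tl³⁺(aq)
Q = [Au⁺]·[Tl³⁺] / ([Au³⁺]·[Tl⁺]); log Q = -0.309.
E = E° − (0.0592/n) log Q = +0.16 − (0.0592/2)(-0.309) = +0.169 V.

+0.169 V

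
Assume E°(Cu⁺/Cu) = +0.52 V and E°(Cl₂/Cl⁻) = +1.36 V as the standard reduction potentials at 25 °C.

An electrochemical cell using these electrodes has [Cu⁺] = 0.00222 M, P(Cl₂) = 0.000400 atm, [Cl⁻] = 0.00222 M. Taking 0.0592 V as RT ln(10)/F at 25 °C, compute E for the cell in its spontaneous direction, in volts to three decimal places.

Cl₂/Cl⁻ is the cathode (higher E°), Cu⁺/Cu the anode: E°cell = +1.36 − (+0.52) = +0.84 V, n = 2.
Overall: Cl₂(g) + 2 Cu(s) → 2 Cl⁻(aq) + 2 Cu⁺(aq)
Q = [Cl⁻]^2·[Cu⁺]^2 / (P(Cl₂)); log Q = -7.217.
E = E° − (0.0592/n) log Q = +0.84 − (0.0592/2)(-7.217) = +1.054 V.

+1.054 V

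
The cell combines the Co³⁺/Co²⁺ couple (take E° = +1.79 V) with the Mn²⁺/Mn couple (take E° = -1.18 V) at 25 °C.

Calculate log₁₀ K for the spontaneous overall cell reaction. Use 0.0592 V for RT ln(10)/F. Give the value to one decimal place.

Cathode: Co³⁺/Co²⁺; anode: Mn²⁺/Mn. E°cell = +2.97 V, n = 2.
log K = nE°cell / 0.0592 = (2)(+2.97) / 0.0592 = 100.3.

100.3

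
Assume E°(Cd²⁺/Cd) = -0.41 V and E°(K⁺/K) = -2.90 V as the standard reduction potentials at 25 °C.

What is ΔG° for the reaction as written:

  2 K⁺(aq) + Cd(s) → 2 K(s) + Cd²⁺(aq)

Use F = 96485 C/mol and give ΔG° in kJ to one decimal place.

+480.5 kJ

As written, K⁺/K is reduced (cathode) and Cd²⁺/Cd is oxidised (anode), so E°cell = (-2.90) − (-0.41) = -2.49 V.
Balancing electrons gives n = 2.
ΔG° = −nFE° = −(2)(96485)(-2.49) = 480,495 J = +480.5 kJ.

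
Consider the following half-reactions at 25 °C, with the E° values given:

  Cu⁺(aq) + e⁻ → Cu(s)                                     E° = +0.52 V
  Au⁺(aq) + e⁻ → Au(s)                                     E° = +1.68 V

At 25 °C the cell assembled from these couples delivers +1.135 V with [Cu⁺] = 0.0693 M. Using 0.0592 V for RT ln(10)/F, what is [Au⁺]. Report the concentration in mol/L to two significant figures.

Au⁺/Au is the cathode, Cu⁺/Cu the anode: E°cell = +1.16 V, n = 1.
Overall reaction: Au⁺(aq) + Cu(s) → Au(s) + Cu⁺(aq); Q = [Cu⁺]^1/[Au⁺]^1.
From E = E° − (0.0592/n) log Q: log Q = (E° − E)·n/0.0592 = (+1.16 − (+1.135))·1/0.0592 = 0.4223.
So 1·log[Au⁺] = 1·log(0.0693) − log Q = -1.1593 − (0.4223) = -1.5816; [Au⁺] = 10^(-1.5816) ≈ 0.026 M.

0.026 M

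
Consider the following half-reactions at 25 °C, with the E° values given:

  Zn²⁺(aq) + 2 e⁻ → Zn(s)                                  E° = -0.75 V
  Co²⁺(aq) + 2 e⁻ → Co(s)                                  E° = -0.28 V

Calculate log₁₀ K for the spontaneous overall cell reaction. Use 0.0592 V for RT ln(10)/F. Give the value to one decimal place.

Cathode: Co²⁺/Co; anode: Zn²⁺/Zn. E°cell = +0.47 V, n = 2.
log K = nE°cell / 0.0592 = (2)(+0.47) / 0.0592 = 15.9.

15.9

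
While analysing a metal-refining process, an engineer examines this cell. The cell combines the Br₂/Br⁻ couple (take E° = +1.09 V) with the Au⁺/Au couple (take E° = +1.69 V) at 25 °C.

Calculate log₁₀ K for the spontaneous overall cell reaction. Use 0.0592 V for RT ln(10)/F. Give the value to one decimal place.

Cathode: Au⁺/Au; anode: Br₂/Br⁻. E°cell = +0.60 V, n = 2.
log K = nE°cell / 0.0592 = (2)(+0.60) / 0.0592 = 20.3.

20.3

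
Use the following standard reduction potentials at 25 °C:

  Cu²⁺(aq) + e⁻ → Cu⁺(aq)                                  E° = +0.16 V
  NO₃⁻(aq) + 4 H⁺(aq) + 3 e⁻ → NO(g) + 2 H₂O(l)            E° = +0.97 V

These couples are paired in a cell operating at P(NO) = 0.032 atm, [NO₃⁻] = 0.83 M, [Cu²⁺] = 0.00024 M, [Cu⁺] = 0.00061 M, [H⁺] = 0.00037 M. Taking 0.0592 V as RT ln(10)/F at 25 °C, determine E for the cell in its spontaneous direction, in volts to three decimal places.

+0.591 V

NO₃⁻/NO is the cathode (higher E°), Cu²⁺/Cu⁺ the anode: E°cell = +0.97 − (+0.16) = +0.81 V, n = 3.
Overall: NO₃⁻(aq) + 4 H⁺(aq) + 3 Cu⁺(aq) → NO(g) + 2 H₂O(l) + 3 Cu²⁺(aq)
Q = P(NO)·[Cu²⁺]^3 / ([NO₃⁻]·[H⁺]^4·[Cu⁺]^3); log Q = 11.098.
E = E° − (0.0592/n) log Q = +0.81 − (0.0592/3)(11.098) = +0.591 V.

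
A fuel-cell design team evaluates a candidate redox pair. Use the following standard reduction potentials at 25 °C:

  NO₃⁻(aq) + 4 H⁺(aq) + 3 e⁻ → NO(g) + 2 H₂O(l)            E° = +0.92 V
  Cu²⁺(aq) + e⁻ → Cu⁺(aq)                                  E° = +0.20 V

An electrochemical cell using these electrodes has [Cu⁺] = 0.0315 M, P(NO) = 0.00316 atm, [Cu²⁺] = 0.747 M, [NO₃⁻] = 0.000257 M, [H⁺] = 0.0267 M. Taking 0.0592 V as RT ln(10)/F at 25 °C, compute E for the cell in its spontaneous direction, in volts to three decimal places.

NO₃⁻/NO is the cathode (higher E°), Cu²⁺/Cu⁺ the anode: E°cell = +0.92 − (+0.20) = +0.72 V, n = 3.
Overall: NO₃⁻(aq) + 4 H⁺(aq) + 3 Cu⁺(aq) → NO(g) + 2 H₂O(l) + 3 Cu²⁺(aq)
Q = P(NO)·[Cu²⁺]^3 / ([NO₃⁻]·[H⁺]^4·[Cu⁺]^3); log Q = 11.509.
E = E° − (0.0592/n) log Q = +0.72 − (0.0592/3)(11.509) = +0.493 V.

+0.493 V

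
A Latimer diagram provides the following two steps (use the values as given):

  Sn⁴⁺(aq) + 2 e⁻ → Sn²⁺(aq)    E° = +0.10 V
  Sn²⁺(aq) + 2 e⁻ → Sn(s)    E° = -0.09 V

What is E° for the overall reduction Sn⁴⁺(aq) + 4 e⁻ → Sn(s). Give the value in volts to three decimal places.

Since ΔG° = −nFE° is additive over sequential reductions, n₃E°₃ = n₁E°₁ + n₂E°₂.
E°₃ = (2×+0.10 + 2×-0.09) / 4 = (+0.020) / 4 = +0.005 V.

+0.005 V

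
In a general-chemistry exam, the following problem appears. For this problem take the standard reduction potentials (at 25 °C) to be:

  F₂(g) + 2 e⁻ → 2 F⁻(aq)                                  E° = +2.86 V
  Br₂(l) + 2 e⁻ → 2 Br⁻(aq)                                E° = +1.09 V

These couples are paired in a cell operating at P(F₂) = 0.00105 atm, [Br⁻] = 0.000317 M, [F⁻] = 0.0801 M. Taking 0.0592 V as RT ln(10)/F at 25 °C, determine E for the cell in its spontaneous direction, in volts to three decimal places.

+1.540 V

F₂/F⁻ is the cathode (higher E°), Br₂/Br⁻ the anode: E°cell = +2.86 − (+1.09) = +1.77 V, n = 2.
Overall: F₂(g) + 2 Br⁻(aq) → 2 F⁻(aq) + Br₂(l)
Q = [F⁻]^2 / (P(F₂)·[Br⁻]^2); log Q = 7.784.
E = E° − (0.0592/n) log Q = +1.77 − (0.0592/2)(7.784) = +1.540 V.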